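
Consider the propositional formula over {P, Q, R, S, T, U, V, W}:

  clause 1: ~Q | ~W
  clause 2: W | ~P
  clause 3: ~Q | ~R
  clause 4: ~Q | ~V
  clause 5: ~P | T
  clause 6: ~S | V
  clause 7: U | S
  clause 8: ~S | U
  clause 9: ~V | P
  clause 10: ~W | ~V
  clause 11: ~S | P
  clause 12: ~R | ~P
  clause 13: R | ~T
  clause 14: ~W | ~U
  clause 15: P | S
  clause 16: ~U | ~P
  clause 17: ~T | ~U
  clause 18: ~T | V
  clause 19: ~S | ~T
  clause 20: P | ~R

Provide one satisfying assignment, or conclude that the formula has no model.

UNSATISFIABLE

Case Q = 0:
Case W = 1:
(~V) alone gives V = 0.
(~S) alone gives S = 0.
(U) alone gives U = 1.
That conflicts with the unit clause (~U).
That branch fails; take W = 0 instead.
(~P) alone gives P = 0.
(~V) alone gives V = 0.
(~S) alone gives S = 0.
That conflicts with the unit clause (S).
Neither W = 1 nor W = 0 works.
That branch fails; take Q = 1 instead.
(~W) alone gives W = 0.
(~P) alone gives P = 0.
(~R) alone gives R = 0.
(~V) alone gives V = 0.
(~S) alone gives S = 0.
That conflicts with the unit clause (S).
Neither Q = 1 nor Q = 0 works.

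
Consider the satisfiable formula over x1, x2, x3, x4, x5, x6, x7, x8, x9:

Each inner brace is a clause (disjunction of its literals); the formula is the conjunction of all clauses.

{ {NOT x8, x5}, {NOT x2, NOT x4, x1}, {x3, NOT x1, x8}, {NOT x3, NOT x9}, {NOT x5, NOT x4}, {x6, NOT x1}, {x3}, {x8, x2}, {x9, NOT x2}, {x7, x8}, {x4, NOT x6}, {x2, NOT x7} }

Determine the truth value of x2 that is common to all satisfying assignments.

False

Suppose x2 = true.
From the singleton clause (x3), x3 = true.
From the singleton clause (NOT x9), x9 = false.
Now (x9) is unsatisfied and unit — conflict.
So every satisfying assignment has x2 = False.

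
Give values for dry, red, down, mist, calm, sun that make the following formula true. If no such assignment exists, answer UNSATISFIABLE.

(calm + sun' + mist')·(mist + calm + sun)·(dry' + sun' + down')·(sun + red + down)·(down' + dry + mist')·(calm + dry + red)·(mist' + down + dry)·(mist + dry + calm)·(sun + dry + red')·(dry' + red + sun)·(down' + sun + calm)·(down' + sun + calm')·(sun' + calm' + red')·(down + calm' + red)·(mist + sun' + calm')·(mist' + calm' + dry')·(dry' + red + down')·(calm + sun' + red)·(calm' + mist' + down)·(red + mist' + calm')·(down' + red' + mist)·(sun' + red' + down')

dry=1, red=1, down=0, mist=0, calm=0, sun=1

Case calm = 0:
Case sun = 1:
Unit clause (mist') forces mist = 0.
Unit clause (dry) forces dry = 1.
Unit clause (down') forces down = 0.
Unit clause (red) forces red = 1.
All clauses are satisfied.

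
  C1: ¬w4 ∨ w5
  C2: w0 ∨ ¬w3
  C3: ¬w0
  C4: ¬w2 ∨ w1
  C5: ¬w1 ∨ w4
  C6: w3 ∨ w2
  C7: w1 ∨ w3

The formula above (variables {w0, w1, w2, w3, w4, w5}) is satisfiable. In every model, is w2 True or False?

True

Suppose w2 = False.
From the singleton clause (¬w0), w0 = False.
From the singleton clause (¬w3), w3 = False.
But (w3) is also a unit clause — contradiction.
So every satisfying assignment has w2 = True.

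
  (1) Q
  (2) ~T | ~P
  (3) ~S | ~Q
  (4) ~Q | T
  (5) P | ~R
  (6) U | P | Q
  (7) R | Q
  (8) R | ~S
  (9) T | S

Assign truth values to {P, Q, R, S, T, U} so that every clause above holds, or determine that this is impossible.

From the singleton clause (Q), Q = 1.
From the singleton clause (~S), S = 0.
From the singleton clause (T), T = 1.
From the singleton clause (~P), P = 0.
From the singleton clause (~R), R = 0.
All clauses hold; U can take either value.

P ↦ 0; Q ↦ 1; R ↦ 0; S ↦ 0; T ↦ 1; U ↦ 1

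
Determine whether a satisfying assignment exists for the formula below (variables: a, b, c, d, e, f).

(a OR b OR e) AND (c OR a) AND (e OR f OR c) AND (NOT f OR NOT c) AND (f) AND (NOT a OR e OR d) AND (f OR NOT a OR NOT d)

The clause (f) is unit, so f = true.
The clause (NOT c) is unit, so c = false.
The clause (a) is unit, so a = true.
Suppose e = true.
No clause remains; b, d are free.
A satisfying assignment: a ↦ true, b ↦ false, c ↦ false, d ↦ true, e ↦ true, f ↦ true.

Yes, satisfiable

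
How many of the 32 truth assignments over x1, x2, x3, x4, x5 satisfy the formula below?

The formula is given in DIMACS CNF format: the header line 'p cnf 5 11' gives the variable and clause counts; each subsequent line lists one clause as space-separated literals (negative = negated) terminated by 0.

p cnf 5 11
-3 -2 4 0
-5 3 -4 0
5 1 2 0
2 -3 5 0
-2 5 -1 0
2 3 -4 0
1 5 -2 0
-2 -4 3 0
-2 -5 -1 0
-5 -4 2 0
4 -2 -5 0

There are 2^5 = 32 truth assignments over (x1, x2, x3, x4, x5).
Split on x1. With x1 = True, the clauses containing x1 are satisfied and ¬x1 drops from the rest; 3 of the 2^4 = 16 assignments to the other variables satisfy what remains.
With x1 = False, by the same count on the reduced clause set, 3 assignments work.
Total: 3 + 3 = 6.

6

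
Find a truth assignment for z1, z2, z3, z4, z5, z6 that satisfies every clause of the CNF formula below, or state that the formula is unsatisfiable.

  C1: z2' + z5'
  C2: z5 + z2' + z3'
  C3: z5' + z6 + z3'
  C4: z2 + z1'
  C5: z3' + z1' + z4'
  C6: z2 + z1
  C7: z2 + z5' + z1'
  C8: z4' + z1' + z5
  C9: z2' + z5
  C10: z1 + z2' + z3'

UNSATISFIABLE

Case z2 = 0:
(z1') alone gives z1 = 0.
Now (z1) is unsatisfied and unit — conflict.
Backtrack on z2: now try z2 = 1.
(z5') alone gives z5 = 0.
Now (z5) is unsatisfied and unit — conflict.
Both values of z2 lead to a conflict.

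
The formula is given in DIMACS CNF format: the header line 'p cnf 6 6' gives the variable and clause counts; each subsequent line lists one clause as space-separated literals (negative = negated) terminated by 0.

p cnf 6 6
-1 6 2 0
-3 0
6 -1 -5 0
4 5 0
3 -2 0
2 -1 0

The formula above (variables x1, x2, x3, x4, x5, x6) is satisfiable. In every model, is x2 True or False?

False

Suppose x2 = True.
The clause (¬x3) is unit, so x3 = False.
Now (x3) is unsatisfied and unit — conflict.
So every satisfying assignment has x2 = False.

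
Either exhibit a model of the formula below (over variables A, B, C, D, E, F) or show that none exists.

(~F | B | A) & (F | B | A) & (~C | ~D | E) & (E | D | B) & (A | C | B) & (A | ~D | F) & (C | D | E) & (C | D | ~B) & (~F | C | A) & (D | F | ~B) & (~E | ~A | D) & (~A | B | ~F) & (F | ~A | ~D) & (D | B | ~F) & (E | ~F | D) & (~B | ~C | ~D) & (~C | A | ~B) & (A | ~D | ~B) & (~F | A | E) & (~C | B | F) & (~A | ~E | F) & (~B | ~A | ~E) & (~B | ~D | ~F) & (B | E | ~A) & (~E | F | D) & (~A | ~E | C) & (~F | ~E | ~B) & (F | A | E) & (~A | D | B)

UNSATISFIABLE

Try F = 0.
Try B = 1.
From the singleton clause (D), D = 1.
From the singleton clause (A), A = 1.
But (~A) is also a unit clause — contradiction.
Backtrack on B: now try B = 0.
From the singleton clause (A), A = 1.
From the singleton clause (~D), D = 0.
But (D) is also a unit clause — contradiction.
Both values of B lead to a conflict.
Backtrack on F: now try F = 1.
Try B = 1.
From the singleton clause (~D), D = 0.
From the singleton clause (C), C = 1.
From the singleton clause (E), E = 1.
But (~E) is also a unit clause — contradiction.
Backtrack on B: now try B = 0.
From the singleton clause (A), A = 1.
But (~A) is also a unit clause — contradiction.
Both values of B lead to a conflict.
Both values of F lead to a conflict.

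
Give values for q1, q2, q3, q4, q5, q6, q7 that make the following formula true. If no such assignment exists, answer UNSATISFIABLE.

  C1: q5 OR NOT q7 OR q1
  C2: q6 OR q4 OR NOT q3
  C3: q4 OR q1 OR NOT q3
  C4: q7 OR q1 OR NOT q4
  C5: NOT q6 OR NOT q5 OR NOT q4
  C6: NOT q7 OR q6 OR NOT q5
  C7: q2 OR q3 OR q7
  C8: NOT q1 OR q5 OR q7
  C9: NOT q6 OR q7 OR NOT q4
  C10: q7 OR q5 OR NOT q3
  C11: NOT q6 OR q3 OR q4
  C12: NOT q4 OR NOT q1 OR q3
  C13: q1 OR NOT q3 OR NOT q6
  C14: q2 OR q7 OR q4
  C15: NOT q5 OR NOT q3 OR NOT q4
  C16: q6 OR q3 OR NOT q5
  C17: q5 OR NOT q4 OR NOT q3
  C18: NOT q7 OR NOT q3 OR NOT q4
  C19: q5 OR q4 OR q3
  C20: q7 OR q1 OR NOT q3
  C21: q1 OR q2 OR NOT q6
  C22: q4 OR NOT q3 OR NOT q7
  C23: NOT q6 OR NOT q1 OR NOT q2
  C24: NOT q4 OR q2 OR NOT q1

Branch on q5: set q5 = true.
Branch on q6: set q6 = false.
(NOT q7) alone gives q7 = false.
(q3) alone gives q3 = true.
(q4) alone gives q4 = true.
That conflicts with the unit clause (NOT q4).
Backtrack on q6: now try q6 = true.
(NOT q4) alone gives q4 = false.
(q3) alone gives q3 = true.
(q1) alone gives q1 = true.
(NOT q7) alone gives q7 = false.
(q2) alone gives q2 = true.
That conflicts with the unit clause (NOT q2).
Either choice for q6 ends in contradiction.
Backtrack on q5: now try q5 = false.
Branch on q7: set q7 = false.
(NOT q1) alone gives q1 = false.
(NOT q4) alone gives q4 = false.
(NOT q3) alone gives q3 = false.
That conflicts with the unit clause (q3).
Backtrack on q7: now try q7 = true.
(q1) alone gives q1 = true.
Branch on q4: set q4 = false.
(q3) alone gives q3 = true.
That conflicts with the unit clause (NOT q3).
Backtrack on q4: now try q4 = true.
(q3) alone gives q3 = true.
That conflicts with the unit clause (NOT q3).
Either choice for q4 ends in contradiction.
Either choice for q7 ends in contradiction.
Either choice for q5 ends in contradiction.

UNSATISFIABLE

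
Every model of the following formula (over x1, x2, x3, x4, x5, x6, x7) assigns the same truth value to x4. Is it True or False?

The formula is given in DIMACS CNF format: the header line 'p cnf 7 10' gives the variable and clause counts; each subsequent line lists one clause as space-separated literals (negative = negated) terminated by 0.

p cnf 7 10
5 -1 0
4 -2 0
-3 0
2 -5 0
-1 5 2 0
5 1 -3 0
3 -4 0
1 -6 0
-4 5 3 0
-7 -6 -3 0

False

Suppose x4 = True.
Unit clause (¬x3) forces x3 = False.
Now (x3) is unsatisfied and unit — conflict.
So every satisfying assignment has x4 = False.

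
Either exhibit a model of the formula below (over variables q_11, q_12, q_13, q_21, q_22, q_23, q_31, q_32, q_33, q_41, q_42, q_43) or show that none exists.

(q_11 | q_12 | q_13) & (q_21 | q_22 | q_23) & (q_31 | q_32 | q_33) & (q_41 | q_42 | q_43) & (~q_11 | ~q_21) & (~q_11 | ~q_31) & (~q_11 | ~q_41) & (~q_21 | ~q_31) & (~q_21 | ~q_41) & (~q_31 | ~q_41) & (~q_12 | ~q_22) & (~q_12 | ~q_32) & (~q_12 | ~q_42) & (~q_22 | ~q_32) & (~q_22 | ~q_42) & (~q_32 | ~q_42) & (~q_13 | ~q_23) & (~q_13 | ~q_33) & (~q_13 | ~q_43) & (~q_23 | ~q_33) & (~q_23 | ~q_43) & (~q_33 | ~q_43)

Suppose q_11 = 0.
Suppose q_12 = 1.
(~q_22) alone gives q_22 = 0.
(~q_32) alone gives q_32 = 0.
(~q_42) alone gives q_42 = 0.
Suppose q_21 = 1.
(~q_31) alone gives q_31 = 0.
(q_33) alone gives q_33 = 1.
(~q_41) alone gives q_41 = 0.
(q_43) alone gives q_43 = 1.
Now (~q_43) is unsatisfied and unit — conflict.
Undo q_21 and try q_21 = 0.
(q_23) alone gives q_23 = 1.
(~q_13) alone gives q_13 = 0.
(~q_33) alone gives q_33 = 0.
(q_31) alone gives q_31 = 1.
(~q_41) alone gives q_41 = 0.
(q_43) alone gives q_43 = 1.
Now (~q_43) is unsatisfied and unit — conflict.
Neither q_21 = 1 nor q_21 = 0 works.
Undo q_12 and try q_12 = 0.
(q_13) alone gives q_13 = 1.
(~q_23) alone gives q_23 = 0.
(~q_33) alone gives q_33 = 0.
(~q_43) alone gives q_43 = 0.
Suppose q_21 = 1.
(~q_31) alone gives q_31 = 0.
(q_32) alone gives q_32 = 1.
(~q_41) alone gives q_41 = 0.
(q_42) alone gives q_42 = 1.
Now (~q_42) is unsatisfied and unit — conflict.
Undo q_21 and try q_21 = 0.
(q_22) alone gives q_22 = 1.
(~q_32) alone gives q_32 = 0.
(q_31) alone gives q_31 = 1.
(~q_41) alone gives q_41 = 0.
(q_42) alone gives q_42 = 1.
Now (~q_42) is unsatisfied and unit — conflict.
Neither q_21 = 1 nor q_21 = 0 works.
Neither q_12 = 1 nor q_12 = 0 works.
Undo q_11 and try q_11 = 1.
(~q_21) alone gives q_21 = 0.
(~q_31) alone gives q_31 = 0.
(~q_41) alone gives q_41 = 0.
Suppose q_22 = 1.
(~q_12) alone gives q_12 = 0.
(~q_32) alone gives q_32 = 0.
(q_33) alone gives q_33 = 1.
(~q_42) alone gives q_42 = 0.
(q_43) alone gives q_43 = 1.
Now (~q_43) is unsatisfied and unit — conflict.
Undo q_22 and try q_22 = 0.
(q_23) alone gives q_23 = 1.
(~q_13) alone gives q_13 = 0.
(~q_33) alone gives q_33 = 0.
(q_32) alone gives q_32 = 1.
(~q_12) alone gives q_12 = 0.
(~q_42) alone gives q_42 = 0.
(q_43) alone gives q_43 = 1.
Now (~q_43) is unsatisfied and unit — conflict.
Neither q_22 = 1 nor q_22 = 0 works.
Neither q_11 = 1 nor q_11 = 0 works.

UNSATISFIABLE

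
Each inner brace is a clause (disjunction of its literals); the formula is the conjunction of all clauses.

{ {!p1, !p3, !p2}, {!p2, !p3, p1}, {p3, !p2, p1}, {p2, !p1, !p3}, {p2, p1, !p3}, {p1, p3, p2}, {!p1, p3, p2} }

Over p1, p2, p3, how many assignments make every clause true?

There are 2^3 = 8 truth assignments over (p1, p2, p3).
Check each against the 7 clauses (columns in the order p1, p2, p3):
  F F F  ✗ fails (p1 || p3 || p2)
  F F T  ✗ fails (p2 || p1 || !p3)
  F T F  ✗ fails (p3 || !p2 || p1)
  F T T  ✗ fails (!p2 || !p3 || p1)
  T F F  ✗ fails (!p1 || p3 || p2)
  T F T  ✗ fails (p2 || !p1 || !p3)
  T T F  ✓ satisfies all
  T T T  ✗ fails (!p1 || !p3 || !p2)
1 of the 8 rows is a model.

1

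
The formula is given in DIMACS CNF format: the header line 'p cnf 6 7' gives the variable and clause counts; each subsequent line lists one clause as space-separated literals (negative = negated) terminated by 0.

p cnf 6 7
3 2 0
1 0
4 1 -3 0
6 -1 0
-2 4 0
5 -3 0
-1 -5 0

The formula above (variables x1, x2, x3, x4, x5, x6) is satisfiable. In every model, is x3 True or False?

False

Suppose x3 = True.
Unit clause (x1) forces x1 = True.
Unit clause (x6) forces x6 = True.
Unit clause (x5) forces x5 = True.
But (¬x5) is also a unit clause — contradiction.
So every satisfying assignment has x3 = False.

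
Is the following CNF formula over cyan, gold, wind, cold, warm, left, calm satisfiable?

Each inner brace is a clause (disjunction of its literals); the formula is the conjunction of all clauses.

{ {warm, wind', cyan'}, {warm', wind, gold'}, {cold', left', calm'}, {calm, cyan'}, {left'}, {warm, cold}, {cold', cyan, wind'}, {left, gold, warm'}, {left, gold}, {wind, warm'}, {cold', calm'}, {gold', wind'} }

Yes, satisfiable

Unit clause (left') forces left = 0.
Unit clause (gold) forces gold = 1.
Unit clause (wind') forces wind = 0.
Unit clause (warm') forces warm = 0.
Unit clause (cold) forces cold = 1.
Unit clause (calm') forces calm = 0.
Unit clause (cyan') forces cyan = 0.
This assignment satisfies each clause.
A satisfying assignment: cyan: 0,  gold: 1,  wind: 0,  cold: 1,  warm: 0,  left: 0,  calm: 0.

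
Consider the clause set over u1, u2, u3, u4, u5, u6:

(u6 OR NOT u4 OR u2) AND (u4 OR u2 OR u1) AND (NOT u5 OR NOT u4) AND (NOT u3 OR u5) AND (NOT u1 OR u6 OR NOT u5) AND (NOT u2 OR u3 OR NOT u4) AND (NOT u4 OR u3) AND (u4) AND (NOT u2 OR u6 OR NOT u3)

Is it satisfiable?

No

Unit clause (u4) forces u4 = true.
Unit clause (NOT u5) forces u5 = false.
Unit clause (NOT u3) forces u3 = false.
That conflicts with the unit clause (u3).
No assignment satisfies every clause.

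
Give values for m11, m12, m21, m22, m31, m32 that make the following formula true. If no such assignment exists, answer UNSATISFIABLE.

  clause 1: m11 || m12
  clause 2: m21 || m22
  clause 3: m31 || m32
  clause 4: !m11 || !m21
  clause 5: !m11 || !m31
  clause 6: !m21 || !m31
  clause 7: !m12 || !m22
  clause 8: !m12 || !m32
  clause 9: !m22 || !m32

UNSATISFIABLE

Case m11 = true:
From the singleton clause (!m21), m21 = false.
From the singleton clause (m22), m22 = true.
From the singleton clause (!m31), m31 = false.
From the singleton clause (m32), m32 = true.
But (!m32) is also a unit clause — contradiction.
So m11 must be the other value — set m11 = false.
From the singleton clause (m12), m12 = true.
From the singleton clause (!m22), m22 = false.
From the singleton clause (m21), m21 = true.
From the singleton clause (!m31), m31 = false.
From the singleton clause (m32), m32 = true.
But (!m32) is also a unit clause — contradiction.
Neither m11 = true nor m11 = false works.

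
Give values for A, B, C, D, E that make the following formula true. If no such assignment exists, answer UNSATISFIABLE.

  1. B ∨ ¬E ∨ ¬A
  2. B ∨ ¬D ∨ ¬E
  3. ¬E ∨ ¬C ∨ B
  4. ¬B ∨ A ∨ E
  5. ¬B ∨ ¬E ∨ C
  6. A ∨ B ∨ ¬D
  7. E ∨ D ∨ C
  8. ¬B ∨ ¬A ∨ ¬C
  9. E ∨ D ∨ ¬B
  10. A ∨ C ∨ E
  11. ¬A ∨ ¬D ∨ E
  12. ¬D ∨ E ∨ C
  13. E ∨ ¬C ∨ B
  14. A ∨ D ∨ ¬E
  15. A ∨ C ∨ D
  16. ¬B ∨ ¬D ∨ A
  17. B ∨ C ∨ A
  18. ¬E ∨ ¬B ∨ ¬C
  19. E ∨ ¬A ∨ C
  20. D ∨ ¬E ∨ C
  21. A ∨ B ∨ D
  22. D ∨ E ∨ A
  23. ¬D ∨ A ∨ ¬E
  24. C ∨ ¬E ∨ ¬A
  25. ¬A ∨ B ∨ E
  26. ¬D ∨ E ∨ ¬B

Case B = True:
Case A = True:
From the singleton clause (¬C), C = False.
From the singleton clause (¬E), E = False.
That conflicts with the unit clause (E).
Backtrack on A: now try A = False.
From the singleton clause (E), E = True.
From the singleton clause (C), C = True.
That conflicts with the unit clause (¬C).
Both values of A lead to a conflict.
Backtrack on B: now try B = False.
Case E = False:
From the singleton clause (¬C), C = False.
From the singleton clause (D), D = True.
That conflicts with the unit clause (¬D).
Backtrack on E: now try E = True.
From the singleton clause (¬A), A = False.
From the singleton clause (¬D), D = False.
That conflicts with the unit clause (D).
Both values of E lead to a conflict.
Both values of B lead to a conflict.

UNSATISFIABLE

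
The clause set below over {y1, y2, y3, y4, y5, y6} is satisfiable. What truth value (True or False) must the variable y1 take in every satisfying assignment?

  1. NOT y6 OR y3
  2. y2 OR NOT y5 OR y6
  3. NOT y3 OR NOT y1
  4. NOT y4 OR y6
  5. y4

Suppose y1 = true.
(NOT y3) alone gives y3 = false.
(NOT y6) alone gives y6 = false.
(NOT y4) alone gives y4 = false.
Now (y4) is unsatisfied and unit — conflict.
So every satisfying assignment has y1 = False.

False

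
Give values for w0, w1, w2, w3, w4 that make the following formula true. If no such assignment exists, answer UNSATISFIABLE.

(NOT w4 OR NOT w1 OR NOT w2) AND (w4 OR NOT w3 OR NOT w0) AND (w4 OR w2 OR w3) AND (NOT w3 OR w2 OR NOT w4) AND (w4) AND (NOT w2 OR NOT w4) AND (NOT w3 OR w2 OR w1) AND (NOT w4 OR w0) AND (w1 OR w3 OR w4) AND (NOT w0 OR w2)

The clause (w4) is unit, so w4 = true.
The clause (NOT w2) is unit, so w2 = false.
The clause (NOT w3) is unit, so w3 = false.
The clause (w0) is unit, so w0 = true.
That conflicts with the unit clause (NOT w0).

UNSATISFIABLE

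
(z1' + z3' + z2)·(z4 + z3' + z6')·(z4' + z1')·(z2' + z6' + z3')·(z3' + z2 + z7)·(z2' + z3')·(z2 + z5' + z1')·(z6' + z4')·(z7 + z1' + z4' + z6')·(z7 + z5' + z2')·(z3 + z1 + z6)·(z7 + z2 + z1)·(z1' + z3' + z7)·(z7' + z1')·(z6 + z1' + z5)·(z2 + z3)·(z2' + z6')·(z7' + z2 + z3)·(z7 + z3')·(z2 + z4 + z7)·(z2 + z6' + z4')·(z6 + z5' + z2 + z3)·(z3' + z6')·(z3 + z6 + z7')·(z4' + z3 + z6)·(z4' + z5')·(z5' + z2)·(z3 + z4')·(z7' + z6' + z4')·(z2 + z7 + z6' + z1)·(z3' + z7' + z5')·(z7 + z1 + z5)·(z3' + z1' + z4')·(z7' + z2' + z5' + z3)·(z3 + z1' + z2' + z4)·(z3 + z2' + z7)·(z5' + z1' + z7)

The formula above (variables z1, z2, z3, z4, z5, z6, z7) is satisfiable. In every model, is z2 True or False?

Suppose z2 = 1.
From the singleton clause (z3'), z3 = 0.
From the singleton clause (z6'), z6 = 0.
From the singleton clause (z1), z1 = 1.
From the singleton clause (z4'), z4 = 0.
But (z4) is also a unit clause — contradiction.
So every satisfying assignment has z2 = False.

False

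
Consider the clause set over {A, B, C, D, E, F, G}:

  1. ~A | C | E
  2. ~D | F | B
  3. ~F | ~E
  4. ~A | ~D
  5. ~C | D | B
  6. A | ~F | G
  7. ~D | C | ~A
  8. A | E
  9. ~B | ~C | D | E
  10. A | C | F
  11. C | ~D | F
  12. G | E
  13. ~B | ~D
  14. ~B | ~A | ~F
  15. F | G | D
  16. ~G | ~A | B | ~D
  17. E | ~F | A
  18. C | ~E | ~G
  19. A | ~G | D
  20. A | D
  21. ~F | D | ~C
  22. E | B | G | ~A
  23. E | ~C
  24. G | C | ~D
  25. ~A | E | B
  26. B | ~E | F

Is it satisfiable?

Case F = 0:
Case D = 0:
Unit clause (G) forces G = 1.
Unit clause (A) forces A = 1.
Case C = 1:
Unit clause (B) forces B = 1.
Unit clause (E) forces E = 1.
Every clause now holds.
A satisfying assignment: A=1,  B=1,  C=1,  D=0,  E=1,  F=0,  G=1.

Satisfiable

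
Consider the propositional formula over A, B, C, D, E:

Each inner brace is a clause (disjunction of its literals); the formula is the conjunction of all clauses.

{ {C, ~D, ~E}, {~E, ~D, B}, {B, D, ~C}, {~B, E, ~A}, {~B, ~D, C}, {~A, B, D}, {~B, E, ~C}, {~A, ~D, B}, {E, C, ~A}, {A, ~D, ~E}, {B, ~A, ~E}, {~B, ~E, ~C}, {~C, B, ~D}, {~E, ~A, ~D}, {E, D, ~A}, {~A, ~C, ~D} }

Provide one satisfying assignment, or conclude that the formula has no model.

A=0, B=0, C=0, D=0, E=0

Case C = 0:
Case D = 0:
Case A = 0:
Every clause is now satisfied; B, E are unconstrained.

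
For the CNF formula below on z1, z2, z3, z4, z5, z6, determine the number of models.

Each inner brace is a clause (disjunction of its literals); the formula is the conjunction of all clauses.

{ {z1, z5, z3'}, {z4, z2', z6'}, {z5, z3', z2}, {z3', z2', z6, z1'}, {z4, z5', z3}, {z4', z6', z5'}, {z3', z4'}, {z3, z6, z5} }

There are 2^6 = 64 truth assignments over (z1, z2, z3, z4, z5, z6).
Split on z2. With z2 = 1, the clauses containing z2 are satisfied and z2' drops from the rest; 5 of the 2^5 = 32 assignments to the other variables satisfy what remains.
With z2 = 0, by the same count on the reduced clause set, 10 assignments work.
Total: 5 + 10 = 15.

15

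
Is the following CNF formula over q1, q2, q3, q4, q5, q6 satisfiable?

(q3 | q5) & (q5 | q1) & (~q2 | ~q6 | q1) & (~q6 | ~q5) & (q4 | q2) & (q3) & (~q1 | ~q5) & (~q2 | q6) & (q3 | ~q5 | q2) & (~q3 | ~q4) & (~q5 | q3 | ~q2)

Satisfiable

(q3) alone gives q3 = 1.
(~q4) alone gives q4 = 0.
(q2) alone gives q2 = 1.
(q6) alone gives q6 = 1.
(q1) alone gives q1 = 1.
(~q5) alone gives q5 = 0.
Every clause now holds.
A satisfying assignment: q1: 1,  q2: 1,  q3: 1,  q4: 0,  q5: 0,  q6: 1.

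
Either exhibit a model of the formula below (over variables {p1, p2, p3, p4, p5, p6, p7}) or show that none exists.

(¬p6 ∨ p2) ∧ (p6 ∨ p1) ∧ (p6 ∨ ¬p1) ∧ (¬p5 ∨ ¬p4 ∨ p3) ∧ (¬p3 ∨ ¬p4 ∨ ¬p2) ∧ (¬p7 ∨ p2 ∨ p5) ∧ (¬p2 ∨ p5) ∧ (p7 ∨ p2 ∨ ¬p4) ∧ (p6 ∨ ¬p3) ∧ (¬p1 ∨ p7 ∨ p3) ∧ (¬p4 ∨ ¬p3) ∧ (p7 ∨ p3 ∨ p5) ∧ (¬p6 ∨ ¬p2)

Suppose p6 = False.
Unit clause (p1) forces p1 = True.
That conflicts with the unit clause (¬p1).
Undo p6 and try p6 = True.
Unit clause (p2) forces p2 = True.
That conflicts with the unit clause (¬p2).
Both values of p6 lead to a conflict.

UNSATISFIABLE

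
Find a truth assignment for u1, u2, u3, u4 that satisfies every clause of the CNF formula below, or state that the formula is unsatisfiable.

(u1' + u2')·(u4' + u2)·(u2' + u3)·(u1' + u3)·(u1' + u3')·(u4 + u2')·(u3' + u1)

Try u1 = 0.
The clause (u3') is unit, so u3 = 0.
The clause (u2') is unit, so u2 = 0.
The clause (u4') is unit, so u4 = 0.
This assignment satisfies each clause.

u1=0; u2=0; u3=0; u4=0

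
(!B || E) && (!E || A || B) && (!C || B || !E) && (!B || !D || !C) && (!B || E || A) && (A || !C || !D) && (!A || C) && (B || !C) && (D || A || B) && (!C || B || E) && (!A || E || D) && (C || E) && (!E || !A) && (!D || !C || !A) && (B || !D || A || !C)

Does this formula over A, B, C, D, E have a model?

Yes, satisfiable

Branch on B: set B = true.
The clause (E) is unit, so E = true.
The clause (!A) is unit, so A = false.
Branch on D: set D = true.
The clause (!C) is unit, so C = false.
This assignment satisfies each clause.
A satisfying assignment: A ↦ false,  B ↦ true,  C ↦ false,  D ↦ true,  E ↦ true.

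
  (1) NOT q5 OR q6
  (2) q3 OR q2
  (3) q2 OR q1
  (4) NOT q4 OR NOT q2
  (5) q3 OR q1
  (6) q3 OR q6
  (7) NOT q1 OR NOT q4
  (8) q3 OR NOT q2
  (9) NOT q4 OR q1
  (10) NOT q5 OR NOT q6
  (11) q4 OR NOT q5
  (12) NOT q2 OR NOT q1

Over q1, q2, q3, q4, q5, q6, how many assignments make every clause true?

4

There are 2^6 = 64 truth assignments over (q1, q2, q3, q4, q5, q6).
Split on q3. With q3 = true, the clauses containing q3 are satisfied and NOT q3 drops from the rest; 4 of the 2^5 = 32 assignments to the other variables satisfy what remains.
With q3 = false, by the same count on the reduced clause set, 0 assignments work.
(One model: q1=F, q2=T, q3=T, q4=F, q5=F, q6=F.)
Total: 4 + 0 = 4.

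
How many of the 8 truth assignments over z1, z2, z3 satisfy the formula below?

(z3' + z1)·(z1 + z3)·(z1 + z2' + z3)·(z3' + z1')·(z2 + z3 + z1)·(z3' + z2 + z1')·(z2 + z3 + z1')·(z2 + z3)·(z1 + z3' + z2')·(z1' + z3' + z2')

1

There are 2^3 = 8 truth assignments over (z1, z2, z3).
Check each against the 10 clauses (columns in the order z1, z2, z3):
  F F F  ✗ fails (z1 + z3)
  F F T  ✗ fails (z3' + z1)
  F T F  ✗ fails (z1 + z3)
  F T T  ✗ fails (z3' + z1)
  T F F  ✗ fails (z2 + z3 + z1')
  T F T  ✗ fails (z3' + z1')
  T T F  ✓ satisfies all
  T T T  ✗ fails (z3' + z1')
1 of the 8 rows is a model.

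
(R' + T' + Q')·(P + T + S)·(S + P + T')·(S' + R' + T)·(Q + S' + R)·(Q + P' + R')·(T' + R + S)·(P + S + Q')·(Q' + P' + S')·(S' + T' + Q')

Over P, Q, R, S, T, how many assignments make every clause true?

5

There are 2^5 = 32 truth assignments over (P, Q, R, S, T).
Split on R. With R = 1, the clauses containing R are satisfied and R' drops from the rest; 2 of the 2^4 = 16 assignments to the other variables satisfy what remains.
With R = 0, by the same count on the reduced clause set, 3 assignments work.
Total: 2 + 3 = 5.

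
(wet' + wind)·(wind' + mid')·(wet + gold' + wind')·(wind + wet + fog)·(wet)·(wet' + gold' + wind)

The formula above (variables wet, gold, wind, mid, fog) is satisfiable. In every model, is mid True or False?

False

Suppose mid = 1.
From the singleton clause (wind'), wind = 0.
From the singleton clause (wet'), wet = 0.
That conflicts with the unit clause (wet).
So every satisfying assignment has mid = False.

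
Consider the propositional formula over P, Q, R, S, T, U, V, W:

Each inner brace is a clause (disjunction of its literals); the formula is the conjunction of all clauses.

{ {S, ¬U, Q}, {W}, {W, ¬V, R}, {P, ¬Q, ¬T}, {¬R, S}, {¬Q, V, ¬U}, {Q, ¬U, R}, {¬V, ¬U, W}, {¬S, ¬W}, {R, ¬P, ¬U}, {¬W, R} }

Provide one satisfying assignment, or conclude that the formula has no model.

Unit clause (W) forces W = True.
Unit clause (¬S) forces S = False.
Unit clause (¬R) forces R = False.
Now (R) is unsatisfied and unit — conflict.

UNSATISFIABLE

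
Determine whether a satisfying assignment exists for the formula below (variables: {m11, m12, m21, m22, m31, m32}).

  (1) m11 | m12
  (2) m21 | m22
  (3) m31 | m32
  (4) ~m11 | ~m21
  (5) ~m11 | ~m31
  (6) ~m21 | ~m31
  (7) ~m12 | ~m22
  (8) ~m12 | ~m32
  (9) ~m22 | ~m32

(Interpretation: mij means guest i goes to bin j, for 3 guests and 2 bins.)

Unsatisfiable

Suppose m11 = 1.
(~m21) alone gives m21 = 0.
(m22) alone gives m22 = 1.
(~m31) alone gives m31 = 0.
(m32) alone gives m32 = 1.
Now (~m32) is unsatisfied and unit — conflict.
That branch fails; take m11 = 0 instead.
(m12) alone gives m12 = 1.
(~m22) alone gives m22 = 0.
(m21) alone gives m21 = 1.
(~m31) alone gives m31 = 0.
(m32) alone gives m32 = 1.
Now (~m32) is unsatisfied and unit — conflict.
Both values of m11 lead to a conflict.
No assignment satisfies every clause.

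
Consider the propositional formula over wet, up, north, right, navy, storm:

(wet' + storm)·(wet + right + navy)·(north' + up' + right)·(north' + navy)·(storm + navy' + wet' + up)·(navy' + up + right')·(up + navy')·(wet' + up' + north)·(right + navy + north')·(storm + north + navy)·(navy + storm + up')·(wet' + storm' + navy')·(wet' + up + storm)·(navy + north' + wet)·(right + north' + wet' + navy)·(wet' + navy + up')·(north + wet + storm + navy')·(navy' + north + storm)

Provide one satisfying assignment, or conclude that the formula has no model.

wet: 0,  up: 0,  north: 0,  right: 1,  navy: 0,  storm: 1

Try wet = 0.
Try right = 1.
Try north = 0.
Try navy = 0.
The clause (storm) is unit, so storm = 1.
Every clause is now satisfied; up is unconstrained.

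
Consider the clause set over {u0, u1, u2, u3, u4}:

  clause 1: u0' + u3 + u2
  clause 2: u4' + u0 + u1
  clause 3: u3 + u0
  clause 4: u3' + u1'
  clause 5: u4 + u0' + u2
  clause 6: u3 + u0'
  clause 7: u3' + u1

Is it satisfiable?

Branch on u3: set u3 = 1.
Unit clause (u1') forces u1 = 0.
That conflicts with the unit clause (u1).
Undo u3 and try u3 = 0.
Unit clause (u0) forces u0 = 1.
That conflicts with the unit clause (u0').
Both values of u3 lead to a conflict.
No assignment satisfies every clause.

No, unsatisfiable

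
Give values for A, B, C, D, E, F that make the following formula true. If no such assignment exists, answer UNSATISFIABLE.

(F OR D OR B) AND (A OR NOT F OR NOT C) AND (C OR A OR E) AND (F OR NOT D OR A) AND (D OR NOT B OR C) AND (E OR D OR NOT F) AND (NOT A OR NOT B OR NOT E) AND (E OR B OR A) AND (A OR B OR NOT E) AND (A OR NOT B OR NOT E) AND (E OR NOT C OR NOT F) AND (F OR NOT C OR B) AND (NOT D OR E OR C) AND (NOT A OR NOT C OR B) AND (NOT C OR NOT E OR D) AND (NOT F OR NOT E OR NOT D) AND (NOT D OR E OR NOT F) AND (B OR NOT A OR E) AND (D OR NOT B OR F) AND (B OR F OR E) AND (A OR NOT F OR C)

Try F = true.
Try A = true.
Try E = true.
Unit clause (NOT B) forces B = false.
Unit clause (NOT C) forces C = false.
Unit clause (NOT D) forces D = false.
Every clause now holds.

A: true; B: false; C: false; D: false; E: true; F: true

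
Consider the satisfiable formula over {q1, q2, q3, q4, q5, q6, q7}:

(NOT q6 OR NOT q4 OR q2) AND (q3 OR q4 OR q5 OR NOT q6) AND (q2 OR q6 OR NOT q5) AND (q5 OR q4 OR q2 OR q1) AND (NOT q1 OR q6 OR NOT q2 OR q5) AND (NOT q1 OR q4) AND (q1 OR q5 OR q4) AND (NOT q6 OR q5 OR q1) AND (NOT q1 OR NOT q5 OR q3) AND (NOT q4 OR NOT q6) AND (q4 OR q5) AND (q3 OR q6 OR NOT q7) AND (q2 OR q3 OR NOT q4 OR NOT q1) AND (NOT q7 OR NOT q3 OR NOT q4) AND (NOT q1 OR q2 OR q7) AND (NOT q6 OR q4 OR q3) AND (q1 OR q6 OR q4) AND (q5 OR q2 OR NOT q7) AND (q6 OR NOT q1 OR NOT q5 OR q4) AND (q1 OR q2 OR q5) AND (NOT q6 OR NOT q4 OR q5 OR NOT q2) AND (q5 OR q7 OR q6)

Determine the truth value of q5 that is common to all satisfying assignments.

True

Suppose q5 = false.
From the singleton clause (q4), q4 = true.
From the singleton clause (NOT q6), q6 = false.
From the singleton clause (q7), q7 = true.
From the singleton clause (q3), q3 = true.
Now (NOT q3) is unsatisfied and unit — conflict.
So every satisfying assignment has q5 = True.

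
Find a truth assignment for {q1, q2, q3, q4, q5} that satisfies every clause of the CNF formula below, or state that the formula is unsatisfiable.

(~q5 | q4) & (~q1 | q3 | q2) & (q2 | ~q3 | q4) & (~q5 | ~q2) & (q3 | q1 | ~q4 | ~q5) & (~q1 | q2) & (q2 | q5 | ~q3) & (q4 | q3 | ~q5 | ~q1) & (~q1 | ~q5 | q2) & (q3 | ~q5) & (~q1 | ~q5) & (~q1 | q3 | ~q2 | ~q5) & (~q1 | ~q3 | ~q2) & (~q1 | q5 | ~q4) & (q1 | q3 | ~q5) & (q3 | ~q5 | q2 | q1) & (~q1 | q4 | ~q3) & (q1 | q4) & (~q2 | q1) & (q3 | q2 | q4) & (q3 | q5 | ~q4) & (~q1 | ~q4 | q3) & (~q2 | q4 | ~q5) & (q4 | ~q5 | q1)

Branch on q5: set q5 = 1.
(q4) alone gives q4 = 1.
(~q2) alone gives q2 = 0.
(~q1) alone gives q1 = 0.
(q3) alone gives q3 = 1.
Every clause now holds.

q1: 0, q2: 0, q3: 1, q4: 1, q5: 1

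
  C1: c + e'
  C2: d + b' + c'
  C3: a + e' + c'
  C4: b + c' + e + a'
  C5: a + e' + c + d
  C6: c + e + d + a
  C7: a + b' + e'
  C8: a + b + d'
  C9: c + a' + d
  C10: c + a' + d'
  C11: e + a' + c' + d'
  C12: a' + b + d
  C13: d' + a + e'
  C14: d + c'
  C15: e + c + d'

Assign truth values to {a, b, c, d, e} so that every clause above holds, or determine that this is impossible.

a: 0,  b: 1,  c: 1,  d: 1,  e: 0

Try c = 1.
From the singleton clause (d), d = 1.
Try a = 0.
From the singleton clause (e'), e = 0.
From the singleton clause (b), b = 1.
All clauses are satisfied.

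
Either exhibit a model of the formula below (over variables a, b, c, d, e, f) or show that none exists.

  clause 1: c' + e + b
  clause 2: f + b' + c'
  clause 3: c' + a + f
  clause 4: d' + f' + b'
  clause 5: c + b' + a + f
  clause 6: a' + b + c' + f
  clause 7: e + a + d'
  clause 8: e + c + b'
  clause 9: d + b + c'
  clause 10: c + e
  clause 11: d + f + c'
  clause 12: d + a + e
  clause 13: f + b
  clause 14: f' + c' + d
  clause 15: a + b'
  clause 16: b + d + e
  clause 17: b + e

a ↦ 0,  b ↦ 0,  c ↦ 1,  d ↦ 1,  e ↦ 1,  f ↦ 1

Case c = 1:
Case e = 1:
Case f = 1:
(d) alone gives d = 1.
(b') alone gives b = 0.
Every clause is now satisfied; a is unconstrained.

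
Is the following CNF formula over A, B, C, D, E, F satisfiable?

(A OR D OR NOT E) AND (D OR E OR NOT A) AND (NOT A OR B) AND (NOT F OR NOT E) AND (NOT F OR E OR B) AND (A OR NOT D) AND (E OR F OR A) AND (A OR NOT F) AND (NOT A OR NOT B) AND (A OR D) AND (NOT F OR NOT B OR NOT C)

Branch on A: set A = false.
Unit clause (NOT D) forces D = false.
That conflicts with the unit clause (D).
That branch fails; take A = true instead.
Unit clause (B) forces B = true.
That conflicts with the unit clause (NOT B).
Neither A = true nor A = false works.
No assignment satisfies every clause.

Unsatisfiable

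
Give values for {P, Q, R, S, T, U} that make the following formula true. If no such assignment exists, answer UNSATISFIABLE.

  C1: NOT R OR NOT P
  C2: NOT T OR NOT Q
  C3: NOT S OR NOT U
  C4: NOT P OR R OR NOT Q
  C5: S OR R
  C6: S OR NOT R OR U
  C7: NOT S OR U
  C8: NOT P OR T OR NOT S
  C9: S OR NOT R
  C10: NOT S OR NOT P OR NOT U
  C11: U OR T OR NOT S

Case R = false:
The clause (S) is unit, so S = true.
The clause (NOT U) is unit, so U = false.
Now (U) is unsatisfied and unit — conflict.
So R must be the other value — set R = true.
The clause (NOT P) is unit, so P = false.
The clause (S) is unit, so S = true.
The clause (NOT U) is unit, so U = false.
Now (U) is unsatisfied and unit — conflict.
Either choice for R ends in contradiction.

UNSATISFIABLE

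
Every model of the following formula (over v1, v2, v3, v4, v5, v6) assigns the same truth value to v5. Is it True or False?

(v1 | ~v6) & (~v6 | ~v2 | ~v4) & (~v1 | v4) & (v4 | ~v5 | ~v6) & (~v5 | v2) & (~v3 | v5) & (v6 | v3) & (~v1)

True

Suppose v5 = 0.
Unit clause (~v3) forces v3 = 0.
Unit clause (v6) forces v6 = 1.
Unit clause (v1) forces v1 = 1.
That conflicts with the unit clause (~v1).
So every satisfying assignment has v5 = True.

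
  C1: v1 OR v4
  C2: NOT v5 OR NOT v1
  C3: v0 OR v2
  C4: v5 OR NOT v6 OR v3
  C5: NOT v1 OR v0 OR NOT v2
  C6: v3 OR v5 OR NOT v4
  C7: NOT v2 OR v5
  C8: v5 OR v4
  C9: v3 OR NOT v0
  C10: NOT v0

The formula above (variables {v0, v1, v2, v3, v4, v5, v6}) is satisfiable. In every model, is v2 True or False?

True

Suppose v2 = false.
Unit clause (v0) forces v0 = true.
But (NOT v0) is also a unit clause — contradiction.
So every satisfying assignment has v2 = True.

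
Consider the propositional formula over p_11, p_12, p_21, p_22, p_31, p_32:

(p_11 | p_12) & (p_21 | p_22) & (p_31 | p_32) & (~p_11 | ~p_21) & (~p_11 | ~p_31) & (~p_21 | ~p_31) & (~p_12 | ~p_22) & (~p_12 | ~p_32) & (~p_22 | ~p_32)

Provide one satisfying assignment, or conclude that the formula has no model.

Case p_11 = 1:
Unit clause (~p_21) forces p_21 = 0.
Unit clause (p_22) forces p_22 = 1.
Unit clause (~p_31) forces p_31 = 0.
Unit clause (p_32) forces p_32 = 1.
But (~p_32) is also a unit clause — contradiction.
That branch fails; take p_11 = 0 instead.
Unit clause (p_12) forces p_12 = 1.
Unit clause (~p_22) forces p_22 = 0.
Unit clause (p_21) forces p_21 = 1.
Unit clause (~p_31) forces p_31 = 0.
Unit clause (p_32) forces p_32 = 1.
But (~p_32) is also a unit clause — contradiction.
Either choice for p_11 ends in contradiction.

UNSATISFIABLE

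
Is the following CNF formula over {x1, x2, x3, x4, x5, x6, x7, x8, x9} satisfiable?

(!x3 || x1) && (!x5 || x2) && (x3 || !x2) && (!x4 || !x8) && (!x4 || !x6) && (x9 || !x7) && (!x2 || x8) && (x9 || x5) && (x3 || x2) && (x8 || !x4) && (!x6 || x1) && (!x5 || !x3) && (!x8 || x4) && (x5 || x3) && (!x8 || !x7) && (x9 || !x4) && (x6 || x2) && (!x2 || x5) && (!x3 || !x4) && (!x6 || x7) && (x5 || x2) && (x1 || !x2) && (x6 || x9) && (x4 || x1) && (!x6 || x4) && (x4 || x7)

No, unsatisfiable

Suppose x3 = false.
From the singleton clause (!x2), x2 = false.
That conflicts with the unit clause (x2).
Backtrack on x3: now try x3 = true.
From the singleton clause (x1), x1 = true.
From the singleton clause (!x5), x5 = false.
From the singleton clause (x9), x9 = true.
From the singleton clause (!x2), x2 = false.
That conflicts with the unit clause (x2).
Neither x3 = true nor x3 = false works.
No assignment satisfies every clause.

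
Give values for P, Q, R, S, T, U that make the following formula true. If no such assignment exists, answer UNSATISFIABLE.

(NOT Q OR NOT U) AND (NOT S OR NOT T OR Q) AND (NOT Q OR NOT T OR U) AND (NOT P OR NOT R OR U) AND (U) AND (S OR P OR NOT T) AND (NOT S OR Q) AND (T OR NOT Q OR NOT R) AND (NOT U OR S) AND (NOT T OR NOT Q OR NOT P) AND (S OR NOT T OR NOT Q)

From the singleton clause (U), U = true.
From the singleton clause (NOT Q), Q = false.
From the singleton clause (NOT S), S = false.
Now (S) is unsatisfied and unit — conflict.

UNSATISFIABLE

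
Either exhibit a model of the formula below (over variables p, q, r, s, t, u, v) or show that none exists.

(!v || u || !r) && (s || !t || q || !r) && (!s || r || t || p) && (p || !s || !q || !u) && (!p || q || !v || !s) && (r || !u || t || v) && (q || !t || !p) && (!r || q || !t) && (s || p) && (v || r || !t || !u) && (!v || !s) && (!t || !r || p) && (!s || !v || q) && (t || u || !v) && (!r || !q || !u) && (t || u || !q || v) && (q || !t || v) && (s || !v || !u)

p=true, q=false, r=false, s=false, t=false, u=false, v=false

Case s = false:
The clause (p) is unit, so p = true.
Case q = false:
The clause (!t) is unit, so t = false.
Case u = false:
The clause (!v) is unit, so v = false.
All clauses hold; r can take either value.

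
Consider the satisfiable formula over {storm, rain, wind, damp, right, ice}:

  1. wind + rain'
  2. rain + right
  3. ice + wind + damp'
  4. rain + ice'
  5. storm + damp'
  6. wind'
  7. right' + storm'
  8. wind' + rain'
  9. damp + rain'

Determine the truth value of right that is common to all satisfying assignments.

Suppose right = 0.
(rain) alone gives rain = 1.
(wind) alone gives wind = 1.
But (wind') is also a unit clause — contradiction.
So every satisfying assignment has right = True.

True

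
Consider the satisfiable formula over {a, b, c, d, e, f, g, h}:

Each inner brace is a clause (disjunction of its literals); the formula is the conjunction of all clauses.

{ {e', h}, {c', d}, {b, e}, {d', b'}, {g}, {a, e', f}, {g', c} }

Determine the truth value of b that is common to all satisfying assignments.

False

Suppose b = 1.
From the singleton clause (d'), d = 0.
From the singleton clause (c'), c = 0.
From the singleton clause (g), g = 1.
But (g') is also a unit clause — contradiction.
So every satisfying assignment has b = False.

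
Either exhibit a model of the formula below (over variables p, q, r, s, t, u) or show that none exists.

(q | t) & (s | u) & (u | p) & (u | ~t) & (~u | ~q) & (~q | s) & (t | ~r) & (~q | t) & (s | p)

Case q = 0:
From the singleton clause (t), t = 1.
From the singleton clause (u), u = 1.
Case s = 1:
All clauses hold; p, r can take either value.

p ↦ 1; q ↦ 0; r ↦ 1; s ↦ 1; t ↦ 1; u ↦ 1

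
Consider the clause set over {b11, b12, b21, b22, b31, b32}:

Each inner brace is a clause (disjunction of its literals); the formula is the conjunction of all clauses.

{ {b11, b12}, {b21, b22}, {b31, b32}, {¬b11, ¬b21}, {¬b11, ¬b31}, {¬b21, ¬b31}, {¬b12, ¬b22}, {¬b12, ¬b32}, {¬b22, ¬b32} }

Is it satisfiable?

Case b11 = True:
(¬b21) alone gives b21 = False.
(b22) alone gives b22 = True.
(¬b31) alone gives b31 = False.
(b32) alone gives b32 = True.
But (¬b32) is also a unit clause — contradiction.
That branch fails; take b11 = False instead.
(b12) alone gives b12 = True.
(¬b22) alone gives b22 = False.
(b21) alone gives b21 = True.
(¬b31) alone gives b31 = False.
(b32) alone gives b32 = True.
But (¬b32) is also a unit clause — contradiction.
Neither b11 = True nor b11 = False works.
No assignment satisfies every clause.

No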